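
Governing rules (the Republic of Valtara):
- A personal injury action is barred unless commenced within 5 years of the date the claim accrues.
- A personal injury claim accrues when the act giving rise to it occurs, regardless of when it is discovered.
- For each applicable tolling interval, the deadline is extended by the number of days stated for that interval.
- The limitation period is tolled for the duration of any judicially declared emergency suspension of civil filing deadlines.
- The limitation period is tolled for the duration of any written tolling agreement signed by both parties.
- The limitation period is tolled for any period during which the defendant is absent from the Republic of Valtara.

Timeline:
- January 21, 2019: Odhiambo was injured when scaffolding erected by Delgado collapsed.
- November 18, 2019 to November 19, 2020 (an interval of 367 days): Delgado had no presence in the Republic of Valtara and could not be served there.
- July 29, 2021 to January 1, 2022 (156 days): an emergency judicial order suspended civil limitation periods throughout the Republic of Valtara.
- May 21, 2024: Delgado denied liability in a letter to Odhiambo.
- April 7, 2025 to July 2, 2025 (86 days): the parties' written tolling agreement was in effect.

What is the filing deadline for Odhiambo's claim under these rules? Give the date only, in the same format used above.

The claim accrued on January 21, 2019, when the wrongful act occurred.
The untolled deadline — 5 years after January 21, 2019 — is January 21, 2024.
The period was tolled for 367 days by the defendant's absence from the jurisdiction (November 18, 2019 to November 19, 2020), pushing the deadline to January 22, 2025.
The period was tolled for 156 days by the emergency suspension of filing deadlines (July 29, 2021 to January 1, 2022), pushing the deadline to June 27, 2025.
Because the written tolling agreement ran from April 7, 2025 to July 2, 2025, the deadline is extended by 86 days to September 21, 2025.
None of the other events listed affects the running of the period under the stated rules.

September 21, 2025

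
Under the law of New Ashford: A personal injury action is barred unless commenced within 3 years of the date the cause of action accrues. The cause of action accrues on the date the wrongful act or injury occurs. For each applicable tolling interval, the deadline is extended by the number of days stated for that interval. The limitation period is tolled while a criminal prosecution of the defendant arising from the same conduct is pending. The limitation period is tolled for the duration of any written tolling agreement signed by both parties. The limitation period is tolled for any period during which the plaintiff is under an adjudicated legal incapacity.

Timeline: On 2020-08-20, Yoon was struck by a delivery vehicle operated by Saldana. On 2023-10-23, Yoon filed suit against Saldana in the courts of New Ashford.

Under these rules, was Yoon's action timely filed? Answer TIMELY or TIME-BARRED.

The limitation period began to run on 2020-08-20.
Adding the 3 years base period to 2020-08-20 gives a deadline of 2023-08-20, before any tolling.
The 2023-10-23 filing falls after the 2023-08-20 deadline; the claim is time-barred.

TIME-BARRED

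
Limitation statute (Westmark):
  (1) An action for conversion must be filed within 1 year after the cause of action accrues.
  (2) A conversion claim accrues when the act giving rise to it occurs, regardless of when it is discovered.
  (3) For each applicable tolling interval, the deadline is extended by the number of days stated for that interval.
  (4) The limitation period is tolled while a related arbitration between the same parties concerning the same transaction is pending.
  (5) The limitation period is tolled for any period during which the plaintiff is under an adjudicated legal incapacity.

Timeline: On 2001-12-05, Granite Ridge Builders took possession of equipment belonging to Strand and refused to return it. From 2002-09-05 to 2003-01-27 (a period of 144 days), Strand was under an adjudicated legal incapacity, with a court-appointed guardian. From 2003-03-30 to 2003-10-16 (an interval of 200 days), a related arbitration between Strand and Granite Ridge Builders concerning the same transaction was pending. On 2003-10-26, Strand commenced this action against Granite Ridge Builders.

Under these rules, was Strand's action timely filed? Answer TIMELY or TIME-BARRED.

TIMELY

The cause of action accrued on 2001-12-05, the date of the act.
1 year from 2001-12-05 is 2002-12-05.
The plaintiff's legal incapacity from 2002-09-05 to 2003-01-27 tolled the period for 144 days, extending the deadline to 2003-04-28.
Because the pending related arbitration ran from 2003-03-30 to 2003-10-16, the deadline is extended by 200 days to 2003-11-14.
Filing on 2003-10-26 beat the 2003-11-14 deadline — the action is timely.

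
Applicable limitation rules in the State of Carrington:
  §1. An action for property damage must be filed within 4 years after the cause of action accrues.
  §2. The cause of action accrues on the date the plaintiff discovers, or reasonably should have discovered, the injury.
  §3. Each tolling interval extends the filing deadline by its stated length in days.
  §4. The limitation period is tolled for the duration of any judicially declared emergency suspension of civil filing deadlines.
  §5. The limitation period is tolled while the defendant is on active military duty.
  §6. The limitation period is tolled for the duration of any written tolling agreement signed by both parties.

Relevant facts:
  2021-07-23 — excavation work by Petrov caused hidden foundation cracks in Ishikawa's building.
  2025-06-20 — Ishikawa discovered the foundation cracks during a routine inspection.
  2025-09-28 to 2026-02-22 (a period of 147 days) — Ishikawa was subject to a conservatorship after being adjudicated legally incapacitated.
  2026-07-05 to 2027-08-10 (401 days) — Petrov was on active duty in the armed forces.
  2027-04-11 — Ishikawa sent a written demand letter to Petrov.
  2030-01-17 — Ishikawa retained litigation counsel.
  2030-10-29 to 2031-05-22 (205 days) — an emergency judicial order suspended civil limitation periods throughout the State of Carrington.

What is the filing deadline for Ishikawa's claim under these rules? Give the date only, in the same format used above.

Accrual is tied to discovery, so the period began on 2025-06-20 rather than on 2021-07-23 when the act occurred.
4 years from 2025-06-20 is 2029-06-20.
The defendant's active military service from 2026-07-05 to 2027-08-10 tolled the period for 401 days, extending the deadline to 2030-07-26.
The emergency suspension of filing deadlines starting 2030-10-29 came too late — the period had run on 2030-07-26 — and so does not extend the deadline.
The plaintiff's legal incapacity from 2025-09-28 to 2026-02-22 does not toll the period, because no stated rule makes the plaintiff's incapacity a tolling event.
Nothing else in the chronology tolls or restarts the period.

2030-07-26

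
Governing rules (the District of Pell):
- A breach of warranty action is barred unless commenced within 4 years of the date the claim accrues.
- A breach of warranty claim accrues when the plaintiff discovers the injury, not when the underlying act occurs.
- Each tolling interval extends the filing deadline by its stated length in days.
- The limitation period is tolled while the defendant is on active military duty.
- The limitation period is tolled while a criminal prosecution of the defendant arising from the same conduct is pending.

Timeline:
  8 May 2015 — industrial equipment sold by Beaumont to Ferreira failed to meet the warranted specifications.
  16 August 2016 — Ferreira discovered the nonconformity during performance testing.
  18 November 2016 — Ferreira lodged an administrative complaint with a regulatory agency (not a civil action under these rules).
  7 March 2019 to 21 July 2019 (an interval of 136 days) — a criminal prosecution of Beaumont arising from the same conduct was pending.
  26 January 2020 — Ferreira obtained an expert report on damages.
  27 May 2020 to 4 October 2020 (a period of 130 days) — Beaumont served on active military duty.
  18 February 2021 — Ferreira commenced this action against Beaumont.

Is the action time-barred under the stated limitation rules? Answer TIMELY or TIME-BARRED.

The claim did not accrue until Ferreira discovered the injury on 16 August 2016; the 8 May 2015 act date does not start the clock under the stated rule.
The untolled deadline — 4 years after 16 August 2016 — is 16 August 2020.
The period was tolled for 136 days by the pending criminal prosecution (7 March 2019 to 21 July 2019), pushing the deadline to 30 December 2020.
The defendant's active military service from 27 May 2020 to 4 October 2020 tolled the period for 130 days, extending the deadline to 9 May 2021.
The other events in the timeline have no effect on the limitation period under the stated rules.
The 18 February 2021 filing precedes the 9 May 2021 deadline; the claim is timely.

TIMELY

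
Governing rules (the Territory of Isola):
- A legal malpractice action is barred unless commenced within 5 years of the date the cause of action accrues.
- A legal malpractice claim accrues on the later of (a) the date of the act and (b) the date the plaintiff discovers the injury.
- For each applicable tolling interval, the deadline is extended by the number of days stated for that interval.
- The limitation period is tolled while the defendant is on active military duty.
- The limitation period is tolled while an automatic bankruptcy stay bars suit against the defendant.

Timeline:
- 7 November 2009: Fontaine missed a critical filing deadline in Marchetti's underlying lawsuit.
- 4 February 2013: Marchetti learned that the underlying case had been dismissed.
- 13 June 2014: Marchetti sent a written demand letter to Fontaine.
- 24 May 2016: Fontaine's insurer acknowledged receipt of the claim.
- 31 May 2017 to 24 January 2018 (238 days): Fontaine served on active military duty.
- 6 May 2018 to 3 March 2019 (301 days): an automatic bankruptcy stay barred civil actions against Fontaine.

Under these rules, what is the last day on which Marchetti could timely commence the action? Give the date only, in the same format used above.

Because discovery on 4 February 2013 post-dates the 7 November 2009 act, accrual under the later-of rule falls on 4 February 2013.
5 years from 4 February 2013 is 4 February 2018.
Because the defendant's active military service ran from 31 May 2017 to 24 January 2018, the deadline is extended by 238 days to 30 September 2018.
Because the automatic bankruptcy stay ran from 6 May 2018 to 3 March 2019, the deadline is extended by 301 days to 28 July 2019.
The other events in the timeline have no effect on the limitation period under the stated rules.

28 July 2019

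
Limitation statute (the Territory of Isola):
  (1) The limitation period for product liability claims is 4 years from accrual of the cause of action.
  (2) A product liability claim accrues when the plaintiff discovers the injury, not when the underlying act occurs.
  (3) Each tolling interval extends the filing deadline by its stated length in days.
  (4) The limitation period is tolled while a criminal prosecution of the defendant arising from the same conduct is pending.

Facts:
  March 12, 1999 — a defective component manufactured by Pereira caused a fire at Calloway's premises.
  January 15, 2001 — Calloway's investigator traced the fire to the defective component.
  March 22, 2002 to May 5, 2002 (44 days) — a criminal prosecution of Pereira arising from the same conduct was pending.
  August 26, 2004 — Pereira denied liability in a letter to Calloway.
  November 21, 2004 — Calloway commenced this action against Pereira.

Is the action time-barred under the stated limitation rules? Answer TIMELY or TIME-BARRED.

Accrual is tied to discovery, so the period began on January 15, 2001 rather than on March 12, 1999 when the act occurred.
4 years from January 15, 2001 is January 15, 2005.
The period was tolled for 44 days by the pending criminal prosecution (March 22, 2002 to May 5, 2002), pushing the deadline to February 28, 2005.
None of the other events listed affects the running of the period under the stated rules.
Calloway filed on November 21, 2004, before the February 28, 2005 deadline, so the action is timely.

TIMELY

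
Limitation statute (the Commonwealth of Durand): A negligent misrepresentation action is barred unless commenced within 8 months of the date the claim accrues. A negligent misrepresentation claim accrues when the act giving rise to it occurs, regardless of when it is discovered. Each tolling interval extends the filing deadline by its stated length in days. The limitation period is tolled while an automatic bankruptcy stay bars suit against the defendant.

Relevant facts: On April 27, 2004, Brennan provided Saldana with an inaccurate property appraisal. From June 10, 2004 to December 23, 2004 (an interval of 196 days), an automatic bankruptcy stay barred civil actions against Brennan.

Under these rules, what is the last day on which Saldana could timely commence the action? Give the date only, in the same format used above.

The claim accrued on April 27, 2004, the date of the act.
Adding the 8 months base period to April 27, 2004 gives a deadline of December 27, 2004, before any tolling.
Because the automatic bankruptcy stay ran from June 10, 2004 to December 23, 2004, the deadline is extended by 196 days to July 11, 2005.

July 11, 2005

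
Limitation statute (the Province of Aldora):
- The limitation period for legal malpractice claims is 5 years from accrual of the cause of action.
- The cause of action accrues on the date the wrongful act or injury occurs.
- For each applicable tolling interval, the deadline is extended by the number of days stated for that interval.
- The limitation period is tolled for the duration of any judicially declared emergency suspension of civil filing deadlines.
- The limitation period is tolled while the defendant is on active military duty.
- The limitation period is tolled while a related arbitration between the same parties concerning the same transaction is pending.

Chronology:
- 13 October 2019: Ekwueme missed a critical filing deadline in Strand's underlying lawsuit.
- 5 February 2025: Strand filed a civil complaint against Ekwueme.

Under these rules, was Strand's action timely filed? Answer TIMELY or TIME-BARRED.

The limitation period began to run on 13 October 2019.
5 years from 13 October 2019 is 13 October 2024.
Filing on 5 February 2025 missed the 13 October 2024 deadline — the action is time-barred.

TIME-BARRED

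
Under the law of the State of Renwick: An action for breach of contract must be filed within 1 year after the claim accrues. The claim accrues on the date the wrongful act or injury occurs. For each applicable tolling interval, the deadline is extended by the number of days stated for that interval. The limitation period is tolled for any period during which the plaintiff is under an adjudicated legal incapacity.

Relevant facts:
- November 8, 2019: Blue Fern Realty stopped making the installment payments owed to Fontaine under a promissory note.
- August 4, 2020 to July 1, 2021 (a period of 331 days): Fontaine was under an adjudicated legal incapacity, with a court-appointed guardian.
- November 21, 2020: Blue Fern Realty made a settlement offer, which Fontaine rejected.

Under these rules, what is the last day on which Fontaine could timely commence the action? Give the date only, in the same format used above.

The limitation period began to run on November 8, 2019.
Adding the 1 year base period to November 8, 2019 gives a deadline of November 8, 2020, before any tolling.
The plaintiff's legal incapacity from August 4, 2020 to July 1, 2021 tolled the period for 331 days, extending the deadline to October 5, 2021.
None of the other events listed affects the running of the period under the stated rules.

October 5, 2021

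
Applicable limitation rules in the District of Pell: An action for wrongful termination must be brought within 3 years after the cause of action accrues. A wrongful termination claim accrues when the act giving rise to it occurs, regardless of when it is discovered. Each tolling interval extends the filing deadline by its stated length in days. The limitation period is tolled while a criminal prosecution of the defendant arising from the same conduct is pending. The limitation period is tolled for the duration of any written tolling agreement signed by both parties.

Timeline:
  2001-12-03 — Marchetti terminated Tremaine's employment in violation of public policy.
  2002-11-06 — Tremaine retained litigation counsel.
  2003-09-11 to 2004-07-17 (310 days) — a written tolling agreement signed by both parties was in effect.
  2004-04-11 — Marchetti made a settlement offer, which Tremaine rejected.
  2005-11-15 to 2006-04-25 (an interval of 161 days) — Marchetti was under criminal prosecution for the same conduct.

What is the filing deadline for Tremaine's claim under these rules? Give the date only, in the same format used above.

The limitation period began to run on 2001-12-03.
Adding the 3 years base period to 2001-12-03 gives a deadline of 2004-12-03, before any tolling.
The period was tolled for 310 days by the written tolling agreement (2003-09-11 to 2004-07-17), pushing the deadline to 2005-10-09.
The pending criminal prosecution starting 2005-11-15 came too late — the period had run on 2005-10-09 — and so does not extend the deadline.
The other events in the timeline have no effect on the limitation period under the stated rules.

2005-10-09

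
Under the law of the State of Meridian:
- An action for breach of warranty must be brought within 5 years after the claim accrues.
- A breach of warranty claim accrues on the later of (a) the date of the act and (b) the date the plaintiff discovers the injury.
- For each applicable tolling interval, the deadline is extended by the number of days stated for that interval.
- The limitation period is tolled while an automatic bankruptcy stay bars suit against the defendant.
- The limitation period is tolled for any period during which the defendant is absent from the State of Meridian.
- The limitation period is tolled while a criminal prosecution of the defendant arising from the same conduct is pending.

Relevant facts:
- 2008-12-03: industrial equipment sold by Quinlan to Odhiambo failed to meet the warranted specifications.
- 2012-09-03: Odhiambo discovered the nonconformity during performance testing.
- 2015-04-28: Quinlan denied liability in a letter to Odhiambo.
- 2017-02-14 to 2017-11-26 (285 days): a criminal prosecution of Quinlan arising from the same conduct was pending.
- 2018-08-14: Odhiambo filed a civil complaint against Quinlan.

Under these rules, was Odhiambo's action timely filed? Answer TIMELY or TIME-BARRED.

TIME-BARRED

The claim accrued on 2012-09-03 — the later of the 2008-12-03 act and the 2012-09-03 discovery.
The untolled deadline — 5 years after 2012-09-03 — is 2017-09-03.
Because the pending criminal prosecution ran from 2017-02-14 to 2017-11-26, the deadline is extended by 285 days to 2018-06-15.
The other events in the timeline have no effect on the limitation period under the stated rules.
Filing on 2018-08-14 missed the 2018-06-15 deadline — the action is time-barred.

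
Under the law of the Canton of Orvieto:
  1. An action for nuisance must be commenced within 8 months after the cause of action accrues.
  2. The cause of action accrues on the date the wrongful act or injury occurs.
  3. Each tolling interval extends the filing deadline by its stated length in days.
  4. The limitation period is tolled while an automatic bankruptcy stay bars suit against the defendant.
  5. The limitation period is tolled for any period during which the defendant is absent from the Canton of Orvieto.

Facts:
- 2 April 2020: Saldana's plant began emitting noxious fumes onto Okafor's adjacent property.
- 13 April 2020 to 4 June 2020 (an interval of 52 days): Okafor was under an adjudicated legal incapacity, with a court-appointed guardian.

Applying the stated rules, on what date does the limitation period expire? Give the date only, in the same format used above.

The limitation period began to run on 2 April 2020.
8 months from 2 April 2020 is 2 December 2020.
No stated provision tolls the period for the plaintiff's incapacity, so the interval from 13 April 2020 to 4 June 2020 has no effect on the deadline.

2 December 2020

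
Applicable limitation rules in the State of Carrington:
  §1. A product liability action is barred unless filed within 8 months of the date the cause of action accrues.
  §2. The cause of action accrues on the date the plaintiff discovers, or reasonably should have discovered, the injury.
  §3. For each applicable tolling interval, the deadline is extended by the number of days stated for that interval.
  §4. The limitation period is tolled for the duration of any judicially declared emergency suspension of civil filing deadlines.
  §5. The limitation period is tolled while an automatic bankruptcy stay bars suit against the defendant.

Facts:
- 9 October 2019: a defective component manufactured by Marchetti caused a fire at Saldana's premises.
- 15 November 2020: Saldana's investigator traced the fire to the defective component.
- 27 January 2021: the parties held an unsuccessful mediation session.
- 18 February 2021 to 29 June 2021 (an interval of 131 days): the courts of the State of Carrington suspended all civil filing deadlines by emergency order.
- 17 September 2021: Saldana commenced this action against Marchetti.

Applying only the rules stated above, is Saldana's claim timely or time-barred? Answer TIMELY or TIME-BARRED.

TIMELY

Under the discovery rule, the claim accrued on 15 November 2020, when Saldana discovered the injury — not on the 9 October 2019 date of the underlying act.
The untolled deadline — 8 months after 15 November 2020 — is 15 July 2021.
Because the emergency suspension of filing deadlines ran from 18 February 2021 to 29 June 2021, the deadline is extended by 131 days to 23 November 2021.
The other events in the timeline have no effect on the limitation period under the stated rules.
Saldana filed on 17 September 2021, before the 23 November 2021 deadline, so the action is timely.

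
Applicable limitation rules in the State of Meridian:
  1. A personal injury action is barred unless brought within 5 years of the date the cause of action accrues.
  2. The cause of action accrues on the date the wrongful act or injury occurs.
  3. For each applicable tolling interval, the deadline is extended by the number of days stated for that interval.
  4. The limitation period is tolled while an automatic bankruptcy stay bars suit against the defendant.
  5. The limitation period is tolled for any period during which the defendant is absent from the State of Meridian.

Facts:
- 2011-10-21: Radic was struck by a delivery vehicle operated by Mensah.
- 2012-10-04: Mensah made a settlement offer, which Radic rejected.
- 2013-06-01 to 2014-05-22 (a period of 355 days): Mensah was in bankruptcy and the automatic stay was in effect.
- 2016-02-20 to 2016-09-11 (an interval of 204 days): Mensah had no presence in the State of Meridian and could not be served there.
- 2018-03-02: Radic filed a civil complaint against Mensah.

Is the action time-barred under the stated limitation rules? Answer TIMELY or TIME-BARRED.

TIMELY

The limitation period began to run on 2011-10-21.
The untolled deadline — 5 years after 2011-10-21 — is 2016-10-21.
The automatic bankruptcy stay from 2013-06-01 to 2014-05-22 tolled the period for 355 days, extending the deadline to 2017-10-11.
The defendant's absence from the jurisdiction from 2016-02-20 to 2016-09-11 tolled the period for 204 days, extending the deadline to 2018-05-03.
None of the other events listed affects the running of the period under the stated rules.
The 2018-03-02 filing precedes the 2018-05-03 deadline; the claim is timely.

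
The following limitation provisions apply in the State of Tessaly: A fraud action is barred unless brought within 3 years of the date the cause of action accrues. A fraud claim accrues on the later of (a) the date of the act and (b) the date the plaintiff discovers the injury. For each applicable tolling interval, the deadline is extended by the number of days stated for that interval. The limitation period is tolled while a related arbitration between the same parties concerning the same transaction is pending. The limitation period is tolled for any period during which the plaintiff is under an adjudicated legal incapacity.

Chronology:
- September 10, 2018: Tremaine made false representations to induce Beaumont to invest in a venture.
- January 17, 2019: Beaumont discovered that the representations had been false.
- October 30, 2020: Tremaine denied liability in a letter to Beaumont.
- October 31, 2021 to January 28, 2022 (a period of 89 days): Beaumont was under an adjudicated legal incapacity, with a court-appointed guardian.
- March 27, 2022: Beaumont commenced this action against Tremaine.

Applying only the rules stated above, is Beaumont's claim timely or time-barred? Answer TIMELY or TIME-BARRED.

Because discovery on January 17, 2019 post-dates the September 10, 2018 act, accrual under the later-of rule falls on January 17, 2019.
3 years from January 17, 2019 is January 17, 2022.
The plaintiff's legal incapacity from October 31, 2021 to January 28, 2022 tolled the period for 89 days, extending the deadline to April 16, 2022.
None of the other events listed affects the running of the period under the stated rules.
The March 27, 2022 filing precedes the April 16, 2022 deadline; the claim is timely.

TIMELY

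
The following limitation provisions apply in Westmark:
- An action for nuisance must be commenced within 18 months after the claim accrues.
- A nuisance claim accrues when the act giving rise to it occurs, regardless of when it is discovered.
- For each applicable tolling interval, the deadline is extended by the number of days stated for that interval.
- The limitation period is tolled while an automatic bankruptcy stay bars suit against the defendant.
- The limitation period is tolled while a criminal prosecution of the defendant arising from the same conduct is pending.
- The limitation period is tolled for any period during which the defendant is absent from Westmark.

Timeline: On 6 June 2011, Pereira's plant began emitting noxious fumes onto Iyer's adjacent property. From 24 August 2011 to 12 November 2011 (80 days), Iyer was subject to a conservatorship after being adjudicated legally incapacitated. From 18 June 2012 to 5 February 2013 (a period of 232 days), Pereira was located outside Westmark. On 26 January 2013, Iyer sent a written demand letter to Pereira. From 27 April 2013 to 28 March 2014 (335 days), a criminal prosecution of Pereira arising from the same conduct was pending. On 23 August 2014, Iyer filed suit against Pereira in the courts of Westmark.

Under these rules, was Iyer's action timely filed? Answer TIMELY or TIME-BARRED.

TIME-BARRED

The claim accrued on 6 June 2011, the date of the act.
The untolled deadline — 18 months after 6 June 2011 — is 6 December 2012.
Because the defendant's absence from the jurisdiction ran from 18 June 2012 to 5 February 2013, the deadline is extended by 232 days to 26 July 2013.
Because the pending criminal prosecution ran from 27 April 2013 to 28 March 2014, the deadline is extended by 335 days to 26 June 2014.
Although the plaintiff's incapacity ran from 24 August 2011 to 12 November 2011, the stated rules do not make that a tolling event, so it is disregarded.
None of the other events listed affects the running of the period under the stated rules.
Filing on 23 August 2014 missed the 26 June 2014 deadline — the action is time-barred.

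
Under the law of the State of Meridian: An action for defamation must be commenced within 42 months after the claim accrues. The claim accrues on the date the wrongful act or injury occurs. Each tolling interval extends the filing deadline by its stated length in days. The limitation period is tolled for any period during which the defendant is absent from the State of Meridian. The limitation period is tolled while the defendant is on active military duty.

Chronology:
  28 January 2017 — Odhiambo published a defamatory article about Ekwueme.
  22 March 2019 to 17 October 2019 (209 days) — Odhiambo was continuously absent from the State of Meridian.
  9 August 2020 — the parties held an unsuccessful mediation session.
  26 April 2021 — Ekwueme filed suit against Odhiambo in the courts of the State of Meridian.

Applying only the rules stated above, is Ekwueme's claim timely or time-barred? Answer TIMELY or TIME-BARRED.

TIME-BARRED

The claim accrued on 28 January 2017, when the wrongful act occurred.
The untolled deadline — 42 months after 28 January 2017 — is 28 July 2020.
The period was tolled for 209 days by the defendant's absence from the jurisdiction (22 March 2019 to 17 October 2019), pushing the deadline to 22 February 2021.
The other events in the timeline have no effect on the limitation period under the stated rules.
Filing on 26 April 2021 missed the 22 February 2021 deadline — the action is time-barred.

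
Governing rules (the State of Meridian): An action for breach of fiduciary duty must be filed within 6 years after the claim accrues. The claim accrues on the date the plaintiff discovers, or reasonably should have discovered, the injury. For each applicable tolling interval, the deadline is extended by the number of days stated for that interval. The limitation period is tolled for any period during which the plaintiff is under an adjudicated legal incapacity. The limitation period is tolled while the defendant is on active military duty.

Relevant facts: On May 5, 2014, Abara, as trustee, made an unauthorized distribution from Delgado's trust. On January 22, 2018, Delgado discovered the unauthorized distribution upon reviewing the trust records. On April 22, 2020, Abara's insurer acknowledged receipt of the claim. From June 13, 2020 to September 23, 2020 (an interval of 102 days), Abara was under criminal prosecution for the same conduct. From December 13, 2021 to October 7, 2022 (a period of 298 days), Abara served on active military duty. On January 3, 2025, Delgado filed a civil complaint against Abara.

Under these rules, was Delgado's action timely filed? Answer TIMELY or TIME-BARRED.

TIME-BARRED

The claim did not accrue until Delgado discovered the injury on January 22, 2018; the May 5, 2014 act date does not start the clock under the stated rule.
6 years from January 22, 2018 is January 22, 2024.
The period was tolled for 298 days by the defendant's active military service (December 13, 2021 to October 7, 2022), pushing the deadline to November 15, 2024.
The pending criminal prosecution from June 13, 2020 to September 23, 2020 does not toll the period, because no stated rule makes a criminal prosecution a tolling event.
Nothing else in the chronology tolls or restarts the period.
Delgado filed on January 3, 2025, after the November 15, 2024 deadline, so the action is time-barred.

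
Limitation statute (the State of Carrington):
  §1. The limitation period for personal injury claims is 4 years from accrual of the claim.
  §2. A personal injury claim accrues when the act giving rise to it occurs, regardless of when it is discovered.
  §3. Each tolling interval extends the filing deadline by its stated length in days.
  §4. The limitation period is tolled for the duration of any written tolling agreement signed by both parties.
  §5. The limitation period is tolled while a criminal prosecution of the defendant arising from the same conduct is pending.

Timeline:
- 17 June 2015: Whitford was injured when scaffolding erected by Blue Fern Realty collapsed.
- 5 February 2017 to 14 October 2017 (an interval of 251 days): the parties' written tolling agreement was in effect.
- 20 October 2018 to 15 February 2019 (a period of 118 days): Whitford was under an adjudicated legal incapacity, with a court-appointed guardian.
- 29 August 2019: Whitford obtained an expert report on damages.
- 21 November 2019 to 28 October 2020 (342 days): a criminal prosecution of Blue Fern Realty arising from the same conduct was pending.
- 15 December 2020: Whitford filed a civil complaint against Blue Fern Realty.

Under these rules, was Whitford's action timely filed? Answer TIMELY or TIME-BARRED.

TIMELY

The claim accrued on 17 June 2015, when the wrongful act occurred.
Adding the 4 years base period to 17 June 2015 gives a deadline of 17 June 2019, before any tolling.
The period was tolled for 251 days by the written tolling agreement (5 February 2017 to 14 October 2017), pushing the deadline to 23 February 2020.
The period was tolled for 342 days by the pending criminal prosecution (21 November 2019 to 28 October 2020), pushing the deadline to 30 January 2021.
No stated provision tolls the period for the plaintiff's incapacity, so the interval from 20 October 2018 to 15 February 2019 has no effect on the deadline.
None of the other events listed affects the running of the period under the stated rules.
The 15 December 2020 filing precedes the 30 January 2021 deadline; the claim is timely.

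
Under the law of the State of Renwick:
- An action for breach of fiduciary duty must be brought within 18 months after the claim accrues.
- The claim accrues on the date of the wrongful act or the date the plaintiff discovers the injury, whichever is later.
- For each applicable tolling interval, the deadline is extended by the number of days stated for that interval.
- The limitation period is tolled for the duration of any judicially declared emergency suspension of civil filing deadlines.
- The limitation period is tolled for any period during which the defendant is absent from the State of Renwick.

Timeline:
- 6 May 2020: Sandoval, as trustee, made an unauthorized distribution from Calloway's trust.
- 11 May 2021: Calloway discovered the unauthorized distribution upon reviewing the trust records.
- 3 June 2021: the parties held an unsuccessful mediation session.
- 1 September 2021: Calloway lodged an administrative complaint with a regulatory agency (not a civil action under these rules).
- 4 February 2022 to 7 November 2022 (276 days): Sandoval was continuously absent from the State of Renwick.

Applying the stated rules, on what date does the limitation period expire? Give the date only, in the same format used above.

Taking the later of the act (6 May 2020) and discovery (11 May 2021), the claim accrued on 11 May 2021.
The untolled deadline — 18 months after 11 May 2021 — is 11 November 2022.
The defendant's absence from the jurisdiction from 4 February 2022 to 7 November 2022 tolled the period for 276 days, extending the deadline to 14 August 2023.
None of the other events listed affects the running of the period under the stated rules.

14 August 2023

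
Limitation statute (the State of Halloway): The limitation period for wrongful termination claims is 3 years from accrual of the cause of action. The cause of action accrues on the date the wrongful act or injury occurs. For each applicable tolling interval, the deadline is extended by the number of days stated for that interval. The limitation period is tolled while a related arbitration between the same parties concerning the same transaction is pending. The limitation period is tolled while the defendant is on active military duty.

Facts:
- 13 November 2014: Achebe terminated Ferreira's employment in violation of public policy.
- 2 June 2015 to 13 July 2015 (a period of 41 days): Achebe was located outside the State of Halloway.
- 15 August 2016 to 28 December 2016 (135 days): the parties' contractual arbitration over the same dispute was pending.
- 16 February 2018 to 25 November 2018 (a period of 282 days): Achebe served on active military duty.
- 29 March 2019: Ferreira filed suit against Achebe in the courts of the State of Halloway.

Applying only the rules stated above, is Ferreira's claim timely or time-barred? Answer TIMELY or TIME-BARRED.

The cause of action accrued on 13 November 2014, the date of the act.
3 years from 13 November 2014 is 13 November 2017.
The pending related arbitration from 15 August 2016 to 28 December 2016 tolled the period for 135 days, extending the deadline to 28 March 2018.
The period was tolled for 282 days by the defendant's active military service (16 February 2018 to 25 November 2018), pushing the deadline to 4 January 2019.
Although the defendant's absence ran from 2 June 2015 to 13 July 2015, the stated rules do not make that a tolling event, so it is disregarded.
Ferreira filed on 29 March 2019, after the 4 January 2019 deadline, so the action is time-barred.

TIME-BARRED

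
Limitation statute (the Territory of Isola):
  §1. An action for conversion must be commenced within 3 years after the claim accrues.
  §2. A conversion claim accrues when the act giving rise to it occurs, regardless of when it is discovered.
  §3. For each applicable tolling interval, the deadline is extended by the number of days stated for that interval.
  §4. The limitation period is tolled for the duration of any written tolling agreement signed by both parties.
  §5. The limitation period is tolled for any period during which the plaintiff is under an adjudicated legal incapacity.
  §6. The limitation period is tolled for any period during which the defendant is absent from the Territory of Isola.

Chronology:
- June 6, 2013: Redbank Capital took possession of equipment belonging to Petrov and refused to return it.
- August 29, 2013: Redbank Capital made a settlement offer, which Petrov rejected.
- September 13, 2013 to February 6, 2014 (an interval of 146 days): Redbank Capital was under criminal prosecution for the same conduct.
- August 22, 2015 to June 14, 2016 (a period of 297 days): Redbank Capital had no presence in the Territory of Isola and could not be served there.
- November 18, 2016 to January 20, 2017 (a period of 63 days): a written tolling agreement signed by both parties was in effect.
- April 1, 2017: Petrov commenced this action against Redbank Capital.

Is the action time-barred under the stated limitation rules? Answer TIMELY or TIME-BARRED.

The limitation period began to run on June 6, 2013.
3 years from June 6, 2013 is June 6, 2016.
The period was tolled for 297 days by the defendant's absence from the jurisdiction (August 22, 2015 to June 14, 2016), pushing the deadline to March 30, 2017.
The period was tolled for 63 days by the written tolling agreement (November 18, 2016 to January 20, 2017), pushing the deadline to June 1, 2017.
Although a criminal prosecution ran from September 13, 2013 to February 6, 2014, the stated rules do not make that a tolling event, so it is disregarded.
Nothing else in the chronology tolls or restarts the period.
The April 1, 2017 filing precedes the June 1, 2017 deadline; the claim is timely.

TIMELY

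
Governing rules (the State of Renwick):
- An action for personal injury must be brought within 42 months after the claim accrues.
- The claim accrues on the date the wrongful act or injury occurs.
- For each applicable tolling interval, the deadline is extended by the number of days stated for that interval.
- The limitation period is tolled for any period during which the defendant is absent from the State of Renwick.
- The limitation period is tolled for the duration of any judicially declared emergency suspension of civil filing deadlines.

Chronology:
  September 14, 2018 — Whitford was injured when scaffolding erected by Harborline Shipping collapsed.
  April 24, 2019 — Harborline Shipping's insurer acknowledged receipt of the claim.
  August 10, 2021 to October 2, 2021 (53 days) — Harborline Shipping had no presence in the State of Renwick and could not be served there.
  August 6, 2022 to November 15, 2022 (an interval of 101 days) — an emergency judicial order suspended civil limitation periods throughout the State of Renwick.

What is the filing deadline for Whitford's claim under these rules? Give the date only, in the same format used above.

May 6, 2022

The limitation period began to run on September 14, 2018.
Adding the 42 months base period to September 14, 2018 gives a deadline of March 14, 2022, before any tolling.
The period was tolled for 53 days by the defendant's absence from the jurisdiction (August 10, 2021 to October 2, 2021), pushing the deadline to May 6, 2022.
The emergency suspension of filing deadlines from August 6, 2022 to November 15, 2022 began after the period had already run on May 6, 2022, so it has no tolling effect.
None of the other events listed affects the running of the period under the stated rules.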